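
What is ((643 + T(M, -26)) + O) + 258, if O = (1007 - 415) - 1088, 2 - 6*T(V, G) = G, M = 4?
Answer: 1229/3 ≈ 409.67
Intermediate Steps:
T(V, G) = ⅓ - G/6
O = -496 (O = 592 - 1088 = -496)
((643 + T(M, -26)) + O) + 258 = ((643 + (⅓ - ⅙*(-26))) - 496) + 258 = ((643 + (⅓ + 13/3)) - 496) + 258 = ((643 + 14/3) - 496) + 258 = (1943/3 - 496) + 258 = 455/3 + 258 = 1229/3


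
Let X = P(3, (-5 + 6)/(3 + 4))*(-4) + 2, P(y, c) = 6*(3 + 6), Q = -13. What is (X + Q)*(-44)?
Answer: 9988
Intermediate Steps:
P(y, c) = 54 (P(y, c) = 6*9 = 54)
X = -214 (X = 54*(-4) + 2 = -216 + 2 = -214)
(X + Q)*(-44) = (-214 - 13)*(-44) = -227*(-44) = 9988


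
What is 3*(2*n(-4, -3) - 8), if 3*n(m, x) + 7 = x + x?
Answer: -50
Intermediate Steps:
n(m, x) = -7/3 + 2*x/3 (n(m, x) = -7/3 + (x + x)/3 = -7/3 + (2*x)/3 = -7/3 + 2*x/3)
3*(2*n(-4, -3) - 8) = 3*(2*(-7/3 + (2/3)*(-3)) - 8) = 3*(2*(-7/3 - 2) - 8) = 3*(2*(-13/3) - 8) = 3*(-26/3 - 8) = 3*(-50/3) = -50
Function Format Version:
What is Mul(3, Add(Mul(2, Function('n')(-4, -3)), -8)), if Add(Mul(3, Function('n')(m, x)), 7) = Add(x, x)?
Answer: -50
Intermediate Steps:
Function('n')(m, x) = Add(Rational(-7, 3), Mul(Rational(2, 3), x)) (Function('n')(m, x) = Add(Rational(-7, 3), Mul(Rational(1, 3), Add(x, x))) = Add(Rational(-7, 3), Mul(Rational(1, 3), Mul(2, x))) = Add(Rational(-7, 3), Mul(Rational(2, 3), x)))
Mul(3, Add(Mul(2, Function('n')(-4, -3)), -8)) = Mul(3, Add(Mul(2, Add(Rational(-7, 3), Mul(Rational(2, 3), -3))), -8)) = Mul(3, Add(Mul(2, Add(Rational(-7, 3), -2)), -8)) = Mul(3, Add(Mul(2, Rational(-13, 3)), -8)) = Mul(3, Add(Rational(-26, 3), -8)) = Mul(3, Rational(-50, 3)) = -50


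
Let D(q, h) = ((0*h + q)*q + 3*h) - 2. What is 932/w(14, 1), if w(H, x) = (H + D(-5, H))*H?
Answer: 466/553 ≈ 0.84268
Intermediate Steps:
D(q, h) = -2 + q**2 + 3*h (D(q, h) = ((0 + q)*q + 3*h) - 2 = (q*q + 3*h) - 2 = (q**2 + 3*h) - 2 = -2 + q**2 + 3*h)
w(H, x) = H*(23 + 4*H) (w(H, x) = (H + (-2 + (-5)**2 + 3*H))*H = (H + (-2 + 25 + 3*H))*H = (H + (23 + 3*H))*H = (23 + 4*H)*H = H*(23 + 4*H))
932/w(14, 1) = 932/((14*(23 + 4*14))) = 932/((14*(23 + 56))) = 932/((14*79)) = 932/1106 = 932*(1/1106) = 466/553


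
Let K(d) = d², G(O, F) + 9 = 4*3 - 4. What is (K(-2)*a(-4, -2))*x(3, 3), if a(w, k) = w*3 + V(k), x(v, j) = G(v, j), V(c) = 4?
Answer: 32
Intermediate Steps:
G(O, F) = -1 (G(O, F) = -9 + (4*3 - 4) = -9 + (12 - 4) = -9 + 8 = -1)
x(v, j) = -1
a(w, k) = 4 + 3*w (a(w, k) = w*3 + 4 = 3*w + 4 = 4 + 3*w)
(K(-2)*a(-4, -2))*x(3, 3) = ((-2)²*(4 + 3*(-4)))*(-1) = (4*(4 - 12))*(-1) = (4*(-8))*(-1) = -32*(-1) = 32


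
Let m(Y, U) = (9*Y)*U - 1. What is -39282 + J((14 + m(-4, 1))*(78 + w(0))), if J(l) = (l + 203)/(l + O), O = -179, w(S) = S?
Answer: -77501795/1973 ≈ -39281.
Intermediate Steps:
m(Y, U) = -1 + 9*U*Y (m(Y, U) = 9*U*Y - 1 = -1 + 9*U*Y)
J(l) = (203 + l)/(-179 + l) (J(l) = (l + 203)/(l - 179) = (203 + l)/(-179 + l))
-39282 + J((14 + m(-4, 1))*(78 + w(0))) = -39282 + (203 + (14 + (-1 + 9*1*(-4)))*(78 + 0))/(-179 + (14 + (-1 + 9*1*(-4)))*(78 + 0)) = -39282 + (203 + (14 + (-1 - 36))*78)/(-179 + (14 + (-1 - 36))*78) = -39282 + (203 + (14 - 37)*78)/(-179 + (14 - 37)*78) = -39282 + (203 - 23*78)/(-179 - 23*78) = -39282 + (203 - 1794)/(-179 - 1794) = -39282 - 1591/(-1973) = -39282 - 1/1973*(-1591) = -39282 + 1591/1973 = -77501795/1973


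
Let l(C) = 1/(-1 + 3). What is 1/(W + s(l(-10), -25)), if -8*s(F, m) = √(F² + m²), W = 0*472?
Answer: -16*√2501/2501 ≈ -0.31994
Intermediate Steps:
W = 0
l(C) = ½ (l(C) = 1/2 = ½)
s(F, m) = -√(F² + m²)/8
1/(W + s(l(-10), -25)) = 1/(0 - √((½)² + (-25)²)/8) = 1/(0 - √(¼ + 625)/8) = 1/(0 - √2501/16) = 1/(-√2501/16) = -16*√2501/2501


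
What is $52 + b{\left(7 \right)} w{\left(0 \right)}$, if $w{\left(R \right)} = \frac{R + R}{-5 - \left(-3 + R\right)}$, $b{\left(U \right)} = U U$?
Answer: $52$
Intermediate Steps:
$b{\left(U \right)} = U^{2}$
$w{\left(R \right)} = \frac{2 R}{-2 - R}$ ($w{\left(R \right)} = \frac{2 R}{-5 - \left(-3 + R\right)} = \frac{2 R}{-2 - R}$)
$52 + b{\left(7 \right)} w{\left(0 \right)} = 52 + 7^{2} \left(\left(-2\right) 0 \frac{1}{2 + 0}\right) = 52 + 49 \left(\left(-2\right) 0 \cdot \frac{1}{2}\right) = 52 + 49 \cdot 0 = 52 + 0 = 52$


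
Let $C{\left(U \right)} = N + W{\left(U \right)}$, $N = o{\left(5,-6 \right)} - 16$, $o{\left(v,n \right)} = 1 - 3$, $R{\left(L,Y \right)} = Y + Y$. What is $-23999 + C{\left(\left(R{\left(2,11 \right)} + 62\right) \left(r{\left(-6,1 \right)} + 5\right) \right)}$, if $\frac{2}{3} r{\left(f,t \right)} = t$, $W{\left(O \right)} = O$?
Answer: $-23471$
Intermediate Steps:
$r{\left(f,t \right)} = \frac{3 t}{2}$
$R{\left(L,Y \right)} = 2 Y$
$o{\left(v,n \right)} = -2$ ($o{\left(v,n \right)} = 1 - 3 = -2$)
$N = -18$ ($N = -2 - 16 = -18$)
$C{\left(U \right)} = -18 + U$
$-23999 + C{\left(\left(R{\left(2,11 \right)} + 62\right) \left(r{\left(-6,1 \right)} + 5\right) \right)} = -23999 - \left(18 - \left(2 \cdot 11 + 62\right) \left(\frac{3}{2} \cdot 1 + 5\right)\right) = -23999 - \left(18 - \left(22 + 62\right) \left(\frac{3}{2} + 5\right)\right) = -23999 + \left(-18 + 84 \cdot \frac{13}{2}\right) = -23999 + \left(-18 + 546\right) = -23999 + 528 = -23471$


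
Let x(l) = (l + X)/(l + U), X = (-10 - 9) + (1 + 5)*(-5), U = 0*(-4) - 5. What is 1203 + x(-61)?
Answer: 3614/3 ≈ 1204.7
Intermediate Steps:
U = -5 (U = 0 - 5 = -5)
X = -49 (X = -19 + 6*(-5) = -19 - 30 = -49)
x(l) = (-49 + l)/(-5 + l) (x(l) = (l - 49)/(l - 5) = (-49 + l)/(-5 + l))
1203 + x(-61) = 1203 + (-49 - 61)/(-5 - 61) = 1203 - 110/(-66) = 1203 - 1/66*(-110) = 1203 + 5/3 = 3614/3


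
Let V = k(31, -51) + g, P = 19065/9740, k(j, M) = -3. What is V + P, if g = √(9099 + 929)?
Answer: -2031/1948 + 2*√2507 ≈ 99.097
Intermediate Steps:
g = 2*√2507 (g = √10028 = 2*√2507 ≈ 100.14)
P = 3813/1948 (P = 19065*(1/9740) = 3813/1948 ≈ 1.9574)
V = -3 + 2*√2507 ≈ 97.140
V + P = (-3 + 2*√2507) + 3813/1948 = -2031/1948 + 2*√2507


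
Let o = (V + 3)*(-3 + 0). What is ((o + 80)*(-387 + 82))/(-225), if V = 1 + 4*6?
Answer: -244/45 ≈ -5.4222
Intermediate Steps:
V = 25 (V = 1 + 24 = 25)
o = -84 (o = (25 + 3)*(-3 + 0) = 28*(-3) = -84)
((o + 80)*(-387 + 82))/(-225) = ((-84 + 80)*(-387 + 82))/(-225) = -4*(-305)*(-1/225) = 1220*(-1/225) = -244/45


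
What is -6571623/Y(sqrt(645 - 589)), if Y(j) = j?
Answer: -6571623*sqrt(14)/28 ≈ -8.7817e+5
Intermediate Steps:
-6571623/Y(sqrt(645 - 589)) = -6571623/sqrt(645 - 589) = -6571623*sqrt(14)/28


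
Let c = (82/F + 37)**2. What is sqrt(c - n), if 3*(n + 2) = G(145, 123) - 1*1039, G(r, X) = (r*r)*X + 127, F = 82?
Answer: 5*I*sqrt(34411) ≈ 927.51*I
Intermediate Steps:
G(r, X) = 127 + X*r**2 (G(r, X) = r**2*X + 127 = X*r**2 + 127 = 127 + X*r**2)
c = 1444 (c = (82/82 + 37)**2 = (82*(1/82) + 37)**2 = (1 + 37)**2 = 38**2 = 1444)
n = 861719 (n = -2 + ((127 + 123*145**2) - 1*1039)/3 = -2 + ((127 + 123*21025) - 1039)/3 = -2 + ((127 + 2586075) - 1039)/3 = -2 + (2586202 - 1039)/3 = -2 + (1/3)*2585163 = -2 + 861721 = 861719)
sqrt(c - n) = sqrt(1444 - 1*861719) = sqrt(1444 - 861719) = sqrt(-860275) = 5*I*sqrt(34411)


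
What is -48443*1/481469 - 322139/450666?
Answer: -176931555229/216981708354 ≈ -0.81542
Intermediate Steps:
-48443*1/481469 - 322139/450666 = -48443*1/481469 - 322139*1/450666 = -48443/481469 - 322139/450666 = -176931555229/216981708354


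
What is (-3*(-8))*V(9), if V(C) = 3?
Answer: 72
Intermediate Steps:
(-3*(-8))*V(9) = -3*(-8)*3 = 24*3 = 72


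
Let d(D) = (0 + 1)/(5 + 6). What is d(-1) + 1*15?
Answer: 166/11 ≈ 15.091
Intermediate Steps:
d(D) = 1/11
d(-1) + 1*15 = 1/11 + 1*15 = 1/11 + 15 = 166/11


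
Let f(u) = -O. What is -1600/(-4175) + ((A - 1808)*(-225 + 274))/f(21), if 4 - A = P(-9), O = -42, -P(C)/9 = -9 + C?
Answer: -1148935/501 ≈ -2293.3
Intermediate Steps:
P(C) = 81 - 9*C (P(C) = -9*(-9 + C) = 81 - 9*C)
A = -158 (A = 4 - (81 - 9*(-9)) = 4 - (81 + 81) = 4 - 1*162 = 4 - 162 = -158)
f(u) = 42 (f(u) = -1*(-42) = 42)
-1600/(-4175) + ((A - 1808)*(-225 + 274))/f(21) = -1600/(-4175) + ((-158 - 1808)*(-225 + 274))/42 = -1600*(-1/4175) - 1966*49*(1/42) = 64/167 - 96334*1/42 = 64/167 - 6881/3 = -1148935/501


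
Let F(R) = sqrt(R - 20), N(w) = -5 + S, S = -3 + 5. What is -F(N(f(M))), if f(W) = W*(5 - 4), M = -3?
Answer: -I*sqrt(23) ≈ -4.7958*I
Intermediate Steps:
S = 2
f(W) = W (f(W) = W*1 = W)
N(w) = -3 (N(w) = -5 + 2 = -3)
F(R) = sqrt(-20 + R)
-F(N(f(M))) = -sqrt(-20 - 3) = -sqrt(-23) = -I*sqrt(23)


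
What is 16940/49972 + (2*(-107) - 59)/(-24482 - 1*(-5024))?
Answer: 28605073/81029598 ≈ 0.35302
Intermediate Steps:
16940/49972 + (2*(-107) - 59)/(-24482 - 1*(-5024)) = 16940*(1/49972) + (-214 - 59)/(-24482 + 5024) = 4235/12493 - 273/(-19458) = 4235/12493 - 273*(-1/19458) = 4235/12493 + 91/6486 = 28605073/81029598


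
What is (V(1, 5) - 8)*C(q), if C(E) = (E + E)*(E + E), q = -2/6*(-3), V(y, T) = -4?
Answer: -48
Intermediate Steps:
q = 1 (q = -2*⅙*(-3) = -⅓*(-3) = 1)
C(E) = 4*E² (C(E) = (2*E)*(2*E) = 4*E²)
(V(1, 5) - 8)*C(q) = (-4 - 8)*(4*1²) = -48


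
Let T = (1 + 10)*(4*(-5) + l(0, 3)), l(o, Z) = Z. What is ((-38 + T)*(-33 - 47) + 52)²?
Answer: 325874704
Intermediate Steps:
T = -187 (T = (1 + 10)*(4*(-5) + 3) = 11*(-20 + 3) = 11*(-17) = -187)
((-38 + T)*(-33 - 47) + 52)² = ((-38 - 187)*(-33 - 47) + 52)² = (-225*(-80) + 52)² = (18000 + 52)² = 18052² = 325874704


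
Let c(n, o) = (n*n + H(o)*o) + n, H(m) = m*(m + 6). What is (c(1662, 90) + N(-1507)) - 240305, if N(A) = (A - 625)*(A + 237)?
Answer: 6008841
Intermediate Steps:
H(m) = m*(6 + m)
c(n, o) = n + n² + o²*(6 + o) (c(n, o) = (n*n + (o*(6 + o))*o) + n = (n² + o²*(6 + o)) + n = n + n² + o²*(6 + o))
N(A) = (-625 + A)*(237 + A)
(c(1662, 90) + N(-1507)) - 240305 = ((1662 + 1662² + 90²*(6 + 90)) + (-148125 + (-1507)² - 388*(-1507))) - 240305 = ((1662 + 2762244 + 8100*96) + (-148125 + 2271049 + 584716)) - 240305 = ((1662 + 2762244 + 777600) + 2707640) - 240305 = (3541506 + 2707640) - 240305 = 6249146 - 240305 = 6008841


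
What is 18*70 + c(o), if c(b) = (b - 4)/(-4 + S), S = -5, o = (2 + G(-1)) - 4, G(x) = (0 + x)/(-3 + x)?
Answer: 45383/36 ≈ 1260.6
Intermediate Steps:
G(x) = x/(-3 + x)
o = -7/4 (o = (2 - 1/(-3 - 1)) - 4 = (2 - 1/(-4)) - 4 = (2 - 1*(-1/4)) - 4 = (2 + 1/4) - 4 = 9/4 - 4 = -7/4 ≈ -1.7500)
c(b) = 4/9 - b/9 (c(b) = (b - 4)/(-4 - 5) = (-4 + b)/(-9) = (-4 + b)*(-1/9) = 4/9 - b/9)
18*70 + c(o) = 18*70 + (4/9 - 1/9*(-7/4)) = 1260 + (4/9 + 7/36) = 1260 + 23/36 = 45383/36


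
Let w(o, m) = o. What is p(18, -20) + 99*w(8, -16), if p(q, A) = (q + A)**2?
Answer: 796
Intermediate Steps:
p(q, A) = (A + q)**2
p(18, -20) + 99*w(8, -16) = (-20 + 18)**2 + 99*8 = (-2)**2 + 792 = 4 + 792 = 796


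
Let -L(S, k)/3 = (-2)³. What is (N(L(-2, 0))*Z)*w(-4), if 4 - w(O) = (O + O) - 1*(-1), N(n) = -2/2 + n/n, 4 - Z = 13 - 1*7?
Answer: 0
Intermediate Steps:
L(S, k) = 24 (L(S, k) = -3*(-2)³ = -3*(-8) = 24)
Z = -2 (Z = 4 - (13 - 1*7) = 4 - (13 - 7) = 4 - 1*6 = 4 - 6 = -2)
N(n) = 0 (N(n) = -2*½ + 1 = -1 + 1 = 0)
w(O) = 3 - 2*O (w(O) = 4 - ((O + O) - 1*(-1)) = 4 - (2*O + 1) = 4 - (1 + 2*O) = 4 + (-1 - 2*O) = 3 - 2*O)
(N(L(-2, 0))*Z)*w(-4) = (0*(-2))*(3 - 2*(-4)) = 0*(3 + 8) = 0*11 = 0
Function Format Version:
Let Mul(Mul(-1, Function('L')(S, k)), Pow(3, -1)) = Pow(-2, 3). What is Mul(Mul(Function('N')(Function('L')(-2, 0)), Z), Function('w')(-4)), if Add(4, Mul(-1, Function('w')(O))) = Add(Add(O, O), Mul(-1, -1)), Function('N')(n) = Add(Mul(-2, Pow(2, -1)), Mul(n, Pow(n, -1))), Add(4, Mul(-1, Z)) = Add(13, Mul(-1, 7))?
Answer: 0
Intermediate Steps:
Function('L')(S, k) = 24 (Function('L')(S, k) = Mul(-3, Pow(-2, 3)) = Mul(-3, -8) = 24)
Z = -2 (Z = Add(4, Mul(-1, Add(13, Mul(-1, 7)))) = Add(4, Mul(-1, Add(13, -7))) = Add(4, Mul(-1, 6)) = Add(4, -6) = -2)
Function('N')(n) = 0 (Function('N')(n) = Add(Mul(-2, Rational(1, 2)), 1) = Add(-1, 1) = 0)
Function('w')(O) = Add(3, Mul(-2, O)) (Function('w')(O) = Add(4, Mul(-1, Add(Add(O, O), Mul(-1, -1)))) = Add(4, Mul(-1, Add(Mul(2, O), 1))) = Add(4, Mul(-1, Add(1, Mul(2, O)))) = Add(4, Add(-1, Mul(-2, O))) = Add(3, Mul(-2, O)))
Mul(Mul(Function('N')(Function('L')(-2, 0)), Z), Function('w')(-4)) = Mul(Mul(0, -2), Add(3, Mul(-2, -4))) = Mul(0, Add(3, 8)) = Mul(0, 11) = 0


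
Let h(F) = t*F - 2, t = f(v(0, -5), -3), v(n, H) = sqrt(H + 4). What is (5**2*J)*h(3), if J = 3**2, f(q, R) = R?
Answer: -2475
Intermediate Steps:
v(n, H) = sqrt(4 + H)
t = -3
h(F) = -2 - 3*F (h(F) = -3*F - 2 = -2 - 3*F)
J = 9
(5**2*J)*h(3) = (5**2*9)*(-2 - 3*3) = (25*9)*(-2 - 9) = 225*(-11) = -2475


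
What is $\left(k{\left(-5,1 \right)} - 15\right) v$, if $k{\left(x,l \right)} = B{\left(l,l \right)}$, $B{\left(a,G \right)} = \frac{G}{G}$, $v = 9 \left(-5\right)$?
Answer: $630$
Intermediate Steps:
$v = -45$
$B{\left(a,G \right)} = 1$
$k{\left(x,l \right)} = 1$
$\left(k{\left(-5,1 \right)} - 15\right) v = \left(1 - 15\right) \left(-45\right) = \left(-14\right) \left(-45\right) = 630$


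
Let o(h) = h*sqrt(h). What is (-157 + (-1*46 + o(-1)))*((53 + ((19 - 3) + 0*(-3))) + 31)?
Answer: -20300 - 100*I ≈ -20300.0 - 100.0*I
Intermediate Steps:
o(h) = h**(3/2)
(-157 + (-1*46 + o(-1)))*((53 + ((19 - 3) + 0*(-3))) + 31) = (-157 + (-1*46 + (-1)**(3/2)))*((53 + ((19 - 3) + 0*(-3))) + 31) = (-157 + (-46 - I))*((53 + (16 + 0)) + 31) = (-203 - I)*((53 + 16) + 31) = (-203 - I)*(69 + 31) = (-203 - I)*100 = -20300 - 100*I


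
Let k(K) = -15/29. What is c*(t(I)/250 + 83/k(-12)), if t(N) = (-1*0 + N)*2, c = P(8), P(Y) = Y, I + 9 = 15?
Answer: -481256/375 ≈ -1283.3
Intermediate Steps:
I = 6 (I = -9 + 15 = 6)
c = 8
k(K) = -15/29 (k(K) = -15*1/29 = -15/29)
t(N) = 2*N (t(N) = (0 + N)*2 = N*2 = 2*N)
c*(t(I)/250 + 83/k(-12)) = 8*((2*6)/250 + 83/(-15/29)) = 8*(12*(1/250) + 83*(-29/15)) = 8*(6/125 - 2407/15) = 8*(-60157/375) = -481256/375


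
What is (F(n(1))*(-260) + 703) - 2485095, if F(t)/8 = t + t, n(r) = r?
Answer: -2488552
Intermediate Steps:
F(t) = 16*t (F(t) = 8*(t + t) = 8*(2*t) = 16*t)
(F(n(1))*(-260) + 703) - 2485095 = ((16*1)*(-260) + 703) - 2485095 = (16*(-260) + 703) - 2485095 = (-4160 + 703) - 2485095 = -3457 - 2485095 = -2488552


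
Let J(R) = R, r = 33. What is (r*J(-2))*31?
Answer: -2046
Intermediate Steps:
(r*J(-2))*31 = (33*(-2))*31 = -66*31 = -2046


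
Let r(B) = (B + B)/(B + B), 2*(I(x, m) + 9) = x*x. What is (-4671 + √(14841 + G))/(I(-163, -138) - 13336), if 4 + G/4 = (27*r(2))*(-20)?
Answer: 9342/121 - 2*√12665/121 ≈ 75.346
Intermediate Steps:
I(x, m) = -9 + x²/2 (I(x, m) = -9 + (x*x)/2 = -9 + x²/2)
r(B) = 1 (r(B) = (2*B)/((2*B)) = (2*B)*(1/(2*B)) = 1)
G = -2176 (G = -16 + 4*((27*1)*(-20)) = -16 + 4*(27*(-20)) = -16 + 4*(-540) = -16 - 2160 = -2176)
(-4671 + √(14841 + G))/(I(-163, -138) - 13336) = (-4671 + √(14841 - 2176))/((-9 + (½)*(-163)²) - 13336) = (-4671 + √12665)/((-9 + (½)*26569) - 13336) = (-4671 + √12665)/((-9 + 26569/2) - 13336) = (-4671 + √12665)/(26551/2 - 13336) = (-4671 + √12665)/(-121/2) = (-4671 + √12665)*(-2/121) = 9342/121 - 2*√12665/121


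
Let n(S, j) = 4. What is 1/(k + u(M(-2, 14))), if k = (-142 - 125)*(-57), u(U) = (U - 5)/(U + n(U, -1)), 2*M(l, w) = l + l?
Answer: 2/30431 ≈ 6.5723e-5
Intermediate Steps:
M(l, w) = l (M(l, w) = (l + l)/2 = (2*l)/2 = l)
u(U) = (-5 + U)/(4 + U) (u(U) = (U - 5)/(U + 4) = (-5 + U)/(4 + U))
k = 15219 (k = -267*(-57) = 15219)
1/(k + u(M(-2, 14))) = 1/(15219 + (-5 - 2)/(4 - 2)) = 1/(15219 - 7/2) = 1/(30431/2) = 2/30431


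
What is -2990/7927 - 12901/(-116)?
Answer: 101919387/919532 ≈ 110.84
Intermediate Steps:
-2990/7927 - 12901/(-116) = -2990*1/7927 - 12901*(-1/116) = -2990/7927 + 12901/116 = 101919387/919532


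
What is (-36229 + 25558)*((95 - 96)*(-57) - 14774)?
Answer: 157045107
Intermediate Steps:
(-36229 + 25558)*((95 - 96)*(-57) - 14774) = -10671*(-1*(-57) - 14774) = -10671*(57 - 14774) = -10671*(-14717) = 157045107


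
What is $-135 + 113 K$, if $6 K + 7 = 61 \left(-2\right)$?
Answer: $- \frac{5129}{2} \approx -2564.5$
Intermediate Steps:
$K = - \frac{43}{2}$ ($K = - \frac{7}{6} + \frac{61 \left(-2\right)}{6} = - \frac{7}{6} + \frac{1}{6} \left(-122\right) = - \frac{7}{6} - \frac{61}{3} = - \frac{43}{2} \approx -21.5$)
$-135 + 113 K = -135 + 113 \left(- \frac{43}{2}\right) = -135 - \frac{4859}{2} = - \frac{5129}{2}$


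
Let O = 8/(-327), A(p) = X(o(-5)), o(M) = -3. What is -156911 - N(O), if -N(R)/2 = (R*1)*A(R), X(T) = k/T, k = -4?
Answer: -153929755/981 ≈ -1.5691e+5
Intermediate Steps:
X(T) = -4/T
A(p) = 4/3 (A(p) = -4/(-3) = -4*(-1/3) = 4/3)
O = -8/327 (O = 8*(-1/327) = -8/327 ≈ -0.024465)
N(R) = -8*R/3 (N(R) = -2*R*1*4/3 = -2*R*4/3 = -8*R/3)
-156911 - N(O) = -156911 - (-8)*(-8)/(3*327) = -156911 - 1*64/981 = -156911 - 64/981 = -153929755/981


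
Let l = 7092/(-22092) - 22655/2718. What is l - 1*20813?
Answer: -104188194487/5003838 ≈ -20822.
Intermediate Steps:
l = -43314193/5003838 (l = 7092*(-1/22092) - 22655*1/2718 = -591/1841 - 22655/2718 = -43314193/5003838 ≈ -8.6562)
l - 1*20813 = -43314193/5003838 - 1*20813 = -43314193/5003838 - 20813 = -104188194487/5003838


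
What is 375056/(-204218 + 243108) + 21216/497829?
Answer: 31256473944/3226761635 ≈ 9.6866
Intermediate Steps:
375056/(-204218 + 243108) + 21216/497829 = 375056/38890 + 21216*(1/497829) = 375056*(1/38890) + 7072/165943 = 187528/19445 + 7072/165943 = 31256473944/3226761635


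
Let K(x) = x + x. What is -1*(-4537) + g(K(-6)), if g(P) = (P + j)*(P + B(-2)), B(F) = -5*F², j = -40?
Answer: 6201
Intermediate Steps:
K(x) = 2*x
g(P) = (-40 + P)*(-20 + P) (g(P) = (P - 40)*(P - 5*(-2)²) = (-40 + P)*(P - 5*4) = (-40 + P)*(P - 20) = (-40 + P)*(-20 + P))
-1*(-4537) + g(K(-6)) = -1*(-4537) + (800 + (2*(-6))² - 120*(-6)) = 4537 + (800 + (-12)² - 60*(-12)) = 4537 + (800 + 144 + 720) = 4537 + 1664 = 6201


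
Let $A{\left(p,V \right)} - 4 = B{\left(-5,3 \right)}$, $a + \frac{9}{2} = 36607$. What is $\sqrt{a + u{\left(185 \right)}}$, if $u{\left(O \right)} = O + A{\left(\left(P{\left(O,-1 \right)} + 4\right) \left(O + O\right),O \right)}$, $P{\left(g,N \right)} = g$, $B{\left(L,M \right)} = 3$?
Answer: $\frac{\sqrt{147178}}{2} \approx 191.82$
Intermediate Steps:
$a = \frac{73205}{2}$ ($a = - \frac{9}{2} + 36607 = \frac{73205}{2} \approx 36603.0$)
$A{\left(p,V \right)} = 7$ ($A{\left(p,V \right)} = 4 + 3 = 7$)
$u{\left(O \right)} = 7 + O$ ($u{\left(O \right)} = O + 7 = 7 + O$)
$\sqrt{a + u{\left(185 \right)}} = \sqrt{\frac{73205}{2} + \left(7 + 185\right)} = \sqrt{\frac{73205}{2} + 192} = \sqrt{\frac{73589}{2}} = \frac{\sqrt{147178}}{2}$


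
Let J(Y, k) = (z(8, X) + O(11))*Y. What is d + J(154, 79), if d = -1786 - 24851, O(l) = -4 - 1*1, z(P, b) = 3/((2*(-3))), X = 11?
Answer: -27484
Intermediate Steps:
z(P, b) = -1/2 (z(P, b) = 3/(-6) = 3*(-1/6) = -1/2)
O(l) = -5 (O(l) = -4 - 1 = -5)
d = -26637
J(Y, k) = -11*Y/2 (J(Y, k) = (-1/2 - 5)*Y = -11*Y/2)
d + J(154, 79) = -26637 - 11/2*154 = -26637 - 847 = -27484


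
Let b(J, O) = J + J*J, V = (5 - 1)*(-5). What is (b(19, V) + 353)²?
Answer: 537289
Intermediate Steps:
V = -20 (V = 4*(-5) = -20)
b(J, O) = J + J²
(b(19, V) + 353)² = (19*(1 + 19) + 353)² = (19*20 + 353)² = (380 + 353)² = 733² = 537289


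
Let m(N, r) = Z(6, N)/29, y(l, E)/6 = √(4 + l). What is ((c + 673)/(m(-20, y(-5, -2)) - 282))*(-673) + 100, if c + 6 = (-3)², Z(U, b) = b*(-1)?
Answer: 7004646/4079 ≈ 1717.2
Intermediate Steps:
Z(U, b) = -b
c = 3 (c = -6 + (-3)² = -6 + 9 = 3)
y(l, E) = 6*√(4 + l)
m(N, r) = -N/29
((c + 673)/(m(-20, y(-5, -2)) - 282))*(-673) + 100 = ((3 + 673)/(-1/29*(-20) - 282))*(-673) + 100 = (676/(20/29 - 282))*(-673) + 100 = (676/(-8158/29))*(-673) + 100 = (676*(-29/8158))*(-673) + 100 = -9802/4079*(-673) + 100 = 6596746/4079 + 100 = 7004646/4079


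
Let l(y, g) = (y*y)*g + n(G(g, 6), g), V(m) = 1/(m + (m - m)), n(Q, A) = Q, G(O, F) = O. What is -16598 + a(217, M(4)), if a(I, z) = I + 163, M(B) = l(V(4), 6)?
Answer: -16218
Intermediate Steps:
V(m) = 1/m (V(m) = 1/(m + 0) = 1/m)
l(y, g) = g + g*y² (l(y, g) = (y*y)*g + g = y²*g + g = g*y² + g = g + g*y²)
M(B) = 51/8 (M(B) = 6*(1 + (1/4)²) = 6*(1 + (¼)²) = 6*(1 + 1/16) = 6*(17/16) = 51/8)
a(I, z) = 163 + I
-16598 + a(217, M(4)) = -16598 + (163 + 217) = -16598 + 380 = -16218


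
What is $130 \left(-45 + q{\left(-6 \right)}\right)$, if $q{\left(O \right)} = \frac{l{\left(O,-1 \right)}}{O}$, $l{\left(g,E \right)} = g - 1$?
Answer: $- \frac{17095}{3} \approx -5698.3$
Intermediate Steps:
$l{\left(g,E \right)} = -1 + g$ ($l{\left(g,E \right)} = g - 1 = -1 + g$)
$q{\left(O \right)} = \frac{-1 + O}{O}$
$130 \left(-45 + q{\left(-6 \right)}\right) = 130 \left(-45 + \frac{-1 - 6}{-6}\right) = 130 \left(-45 - - \frac{7}{6}\right) = 130 \left(-45 + \frac{7}{6}\right) = 130 \left(- \frac{263}{6}\right) = - \frac{17095}{3}$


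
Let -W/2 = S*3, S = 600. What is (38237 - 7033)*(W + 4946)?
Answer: 42000584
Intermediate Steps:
W = -3600 (W = -1200*3 = -2*1800 = -3600)
(38237 - 7033)*(W + 4946) = (38237 - 7033)*(-3600 + 4946) = 31204*1346 = 42000584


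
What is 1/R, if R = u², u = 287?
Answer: 1/82369 ≈ 1.2140e-5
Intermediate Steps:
R = 82369 (R = 287² = 82369)
1/R = 1/82369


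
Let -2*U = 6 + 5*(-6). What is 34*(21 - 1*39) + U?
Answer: -600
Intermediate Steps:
U = 12 (U = -(6 + 5*(-6))/2 = -(6 - 30)/2 = -½*(-24) = 12)
34*(21 - 1*39) + U = 34*(21 - 1*39) + 12 = 34*(21 - 39) + 12 = 34*(-18) + 12 = -612 + 12 = -600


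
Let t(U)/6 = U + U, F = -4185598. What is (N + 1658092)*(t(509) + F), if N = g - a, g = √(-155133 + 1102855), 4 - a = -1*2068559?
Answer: 1715559439790 - 4179490*√947722 ≈ 1.7115e+12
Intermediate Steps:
t(U) = 12*U (t(U) = 6*(U + U) = 6*(2*U) = 12*U)
a = 2068563 (a = 4 - (-1)*2068559 = 4 - 1*(-2068559) = 4 + 2068559 = 2068563)
g = √947722 ≈ 973.51
N = -2068563 + √947722 (N = √947722 - 1*2068563 = √947722 - 2068563 = -2068563 + √947722 ≈ -2.0676e+6)
(N + 1658092)*(t(509) + F) = ((-2068563 + √947722) + 1658092)*(12*509 - 4185598) = (-410471 + √947722)*(6108 - 4185598) = (-410471 + √947722)*(-4179490) = 1715559439790 - 4179490*√947722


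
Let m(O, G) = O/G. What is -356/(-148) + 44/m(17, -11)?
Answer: -16395/629 ≈ -26.065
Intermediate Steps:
-356/(-148) + 44/m(17, -11) = -356/(-148) + 44/((17/(-11))) = -356*(-1/148) + 44/((17*(-1/11))) = 89/37 + 44/(-17/11) = 89/37 + 44*(-11/17) = 89/37 - 484/17 = -16395/629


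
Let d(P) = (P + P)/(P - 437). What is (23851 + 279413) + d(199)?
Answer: 36088217/119 ≈ 3.0326e+5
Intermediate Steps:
d(P) = 2*P/(-437 + P) (d(P) = (2*P)/(-437 + P) = 2*P/(-437 + P))
(23851 + 279413) + d(199) = (23851 + 279413) + 2*199/(-437 + 199) = 303264 + 2*199/(-238) = 303264 + 2*199*(-1/238) = 303264 - 199/119 = 36088217/119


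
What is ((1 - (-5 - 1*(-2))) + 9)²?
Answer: 169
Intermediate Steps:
((1 - (-5 - 1*(-2))) + 9)² = ((1 - (-5 + 2)) + 9)² = ((1 - 1*(-3)) + 9)² = ((1 + 3) + 9)² = (4 + 9)² = 13² = 169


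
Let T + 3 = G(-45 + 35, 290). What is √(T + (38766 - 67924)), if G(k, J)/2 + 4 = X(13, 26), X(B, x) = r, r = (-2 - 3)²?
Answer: I*√29119 ≈ 170.64*I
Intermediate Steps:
r = 25 (r = (-5)² = 25)
X(B, x) = 25
G(k, J) = 42 (G(k, J) = -8 + 2*25 = -8 + 50 = 42)
T = 39 (T = -3 + 42 = 39)
√(T + (38766 - 67924)) = √(39 + (38766 - 67924)) = √(39 - 29158) = √(-29119) = I*√29119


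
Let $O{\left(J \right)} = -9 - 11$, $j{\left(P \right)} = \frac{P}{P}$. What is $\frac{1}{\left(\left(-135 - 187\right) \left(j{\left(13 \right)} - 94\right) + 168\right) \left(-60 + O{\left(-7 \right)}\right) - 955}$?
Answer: $- \frac{1}{2410075} \approx -4.1492 \cdot 10^{-7}$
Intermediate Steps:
$j{\left(P \right)} = 1$
$O{\left(J \right)} = -20$ ($O{\left(J \right)} = -9 - 11 = -20$)
$\frac{1}{\left(\left(-135 - 187\right) \left(j{\left(13 \right)} - 94\right) + 168\right) \left(-60 + O{\left(-7 \right)}\right) - 955} = \frac{1}{\left(\left(-135 - 187\right) \left(1 - 94\right) + 168\right) \left(-60 - 20\right) - 955} = \frac{1}{\left(\left(-322\right) \left(-93\right) + 168\right) \left(-80\right) - 955} = \frac{1}{\left(29946 + 168\right) \left(-80\right) - 955} = \frac{1}{30114 \left(-80\right) - 955} = \frac{1}{-2409120 - 955} = \frac{1}{-2410075} = - \frac{1}{2410075}$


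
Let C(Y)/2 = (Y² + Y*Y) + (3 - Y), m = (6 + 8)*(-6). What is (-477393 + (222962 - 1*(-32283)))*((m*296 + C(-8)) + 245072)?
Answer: -48980523928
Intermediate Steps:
m = -84 (m = 14*(-6) = -84)
C(Y) = 6 - 2*Y + 4*Y² (C(Y) = 2*((Y² + Y*Y) + (3 - Y)) = 2*((Y² + Y²) + (3 - Y)) = 2*(2*Y² + (3 - Y)) = 2*(3 - Y + 2*Y²) = 6 - 2*Y + 4*Y²)
(-477393 + (222962 - 1*(-32283)))*((m*296 + C(-8)) + 245072) = (-477393 + (222962 - 1*(-32283)))*((-84*296 + (6 - 2*(-8) + 4*(-8)²)) + 245072) = (-477393 + (222962 + 32283))*((-24864 + (6 + 16 + 4*64)) + 245072) = (-477393 + 255245)*((-24864 + (6 + 16 + 256)) + 245072) = -222148*((-24864 + 278) + 245072) = -222148*(-24586 + 245072) = -222148*220486 = -48980523928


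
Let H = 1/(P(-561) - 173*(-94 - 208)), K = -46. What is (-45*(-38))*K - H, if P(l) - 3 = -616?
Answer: -4061451781/51633 ≈ -78660.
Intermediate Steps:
P(l) = -613 (P(l) = 3 - 616 = -613)
H = 1/51633 (H = 1/(-613 - 173*(-94 - 208)) = 1/(-613 - 173*(-302)) = 1/(-613 + 52246) = 1/51633 ≈ 1.9367e-5)
(-45*(-38))*K - H = -45*(-38)*(-46) - 1*1/51633 = 1710*(-46) - 1/51633 = -78660 - 1/51633 = -4061451781/51633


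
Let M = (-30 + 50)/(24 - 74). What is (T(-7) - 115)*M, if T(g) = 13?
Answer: 204/5 ≈ 40.800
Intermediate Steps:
M = -⅖ (M = 20/(-50) = 20*(-1/50) = -⅖ ≈ -0.40000)
(T(-7) - 115)*M = (13 - 115)*(-⅖) = -102*(-⅖) = 204/5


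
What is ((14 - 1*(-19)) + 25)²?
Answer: 3364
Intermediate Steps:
((14 - 1*(-19)) + 25)² = ((14 + 19) + 25)² = (33 + 25)² = 58² = 3364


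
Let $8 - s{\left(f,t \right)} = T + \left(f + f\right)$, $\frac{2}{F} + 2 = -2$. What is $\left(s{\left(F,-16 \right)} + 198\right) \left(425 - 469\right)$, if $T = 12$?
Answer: $-8580$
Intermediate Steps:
$F = - \frac{1}{2}$ ($F = \frac{2}{-2 - 2} = \frac{2}{-4} = 2 \left(- \frac{1}{4}\right) = - \frac{1}{2} \approx -0.5$)
$s{\left(f,t \right)} = -4 - 2 f$ ($s{\left(f,t \right)} = 8 - \left(12 + \left(f + f\right)\right) = 8 - \left(12 + 2 f\right) = -4 - 2 f$)
$\left(s{\left(F,-16 \right)} + 198\right) \left(425 - 469\right) = \left(\left(-4 - -1\right) + 198\right) \left(425 - 469\right) = \left(\left(-4 + 1\right) + 198\right) \left(-44\right) = \left(-3 + 198\right) \left(-44\right) = 195 \left(-44\right) = -8580$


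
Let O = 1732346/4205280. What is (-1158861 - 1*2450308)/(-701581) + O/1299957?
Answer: 9865092328024954633/1917660523584224880 ≈ 5.1443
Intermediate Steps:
O = 866173/2102640 (O = 1732346*(1/4205280) = 866173/2102640 ≈ 0.41195)
(-1158861 - 1*2450308)/(-701581) + O/1299957 = (-1158861 - 1*2450308)/(-701581) + (866173/2102640)/1299957 = (-1158861 - 2450308)*(-1/701581) + (866173/2102640)*(1/1299957) = -3609169*(-1/701581) + 866173/2733341586480 = 3609169/701581 + 866173/2733341586480 = 9865092328024954633/1917660523584224880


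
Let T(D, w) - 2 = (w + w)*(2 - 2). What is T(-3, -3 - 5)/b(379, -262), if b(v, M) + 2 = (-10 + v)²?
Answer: 2/136159 ≈ 1.4689e-5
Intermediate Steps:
b(v, M) = -2 + (-10 + v)²
T(D, w) = 2 (T(D, w) = 2 + (w + w)*(2 - 2) = 2 + (2*w)*0 = 2 + 0 = 2)
T(-3, -3 - 5)/b(379, -262) = 2/(-2 + (-10 + 379)²) = 2/(-2 + 369²) = 2/(-2 + 136161) = 2/136159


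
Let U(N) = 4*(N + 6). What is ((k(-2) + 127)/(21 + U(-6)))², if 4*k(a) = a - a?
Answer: 16129/441 ≈ 36.574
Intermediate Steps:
U(N) = 24 + 4*N (U(N) = 4*(6 + N) = 24 + 4*N)
k(a) = 0 (k(a) = (a - a)/4 = (¼)*0 = 0)
((k(-2) + 127)/(21 + U(-6)))² = ((0 + 127)/(21 + (24 + 4*(-6))))² = (127/(21 + (24 - 24)))² = (127/(21 + 0))² = (127/21)² = 16129/441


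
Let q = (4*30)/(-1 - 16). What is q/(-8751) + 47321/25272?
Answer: 2347611949/1253213208 ≈ 1.8733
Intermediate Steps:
q = -120/17 (q = 120/(-17) = 120*(-1/17) = -120/17 ≈ -7.0588)
q/(-8751) + 47321/25272 = -120/17/(-8751) + 47321/25272 = -120/17*(-1/8751) + 47321*(1/25272) = 40/49589 + 47321/25272 = 2347611949/1253213208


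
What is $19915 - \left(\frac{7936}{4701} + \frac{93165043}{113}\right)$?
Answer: $- \frac{427390657016}{531213} \approx -8.0456 \cdot 10^{5}$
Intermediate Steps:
$19915 - \left(\frac{7936}{4701} + \frac{93165043}{113}\right) = 19915 - \left(\frac{7936}{4701} + \frac{8923}{226 \cdot \frac{1}{20882}}\right) = 19915 - \left(\frac{7936}{4701} + \frac{8923}{\frac{113}{10441}}\right) = 19915 - \frac{437969763911}{531213} = - \frac{427390657016}{531213}$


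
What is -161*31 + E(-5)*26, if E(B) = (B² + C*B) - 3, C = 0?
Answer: -4419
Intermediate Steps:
E(B) = -3 + B² (E(B) = (B² + 0*B) - 3 = (B² + 0) - 3 = B² - 3 = -3 + B²)
-161*31 + E(-5)*26 = -161*31 + (-3 + (-5)²)*26 = -4991 + (-3 + 25)*26 = -4991 + 22*26 = -4991 + 572 = -4419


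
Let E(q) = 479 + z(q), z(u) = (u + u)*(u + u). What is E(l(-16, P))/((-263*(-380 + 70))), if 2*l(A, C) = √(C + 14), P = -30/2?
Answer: 239/40765 ≈ 0.0058629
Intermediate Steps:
P = -15 (P = -30*½ = -15)
z(u) = 4*u² (z(u) = (2*u)*(2*u) = 4*u²)
l(A, C) = √(14 + C)/2 (l(A, C) = √(C + 14)/2 = √(14 + C)/2)
E(q) = 479 + 4*q²
E(l(-16, P))/((-263*(-380 + 70))) = (479 + 4*(√(14 - 15)/2)²)/((-263*(-380 + 70))) = (479 + 4*(√(-1)/2)²)/((-263*(-310))) = (479 + 4*(I/2)²)/81530 = (479 + 4*(-¼))*(1/81530) = (479 - 1)*(1/81530) = 478*(1/81530) = 239/40765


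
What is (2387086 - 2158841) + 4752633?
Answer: 4980878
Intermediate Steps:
(2387086 - 2158841) + 4752633 = 228245 + 4752633 = 4980878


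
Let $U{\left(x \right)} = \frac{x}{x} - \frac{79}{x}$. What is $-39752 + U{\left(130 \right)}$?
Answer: $- \frac{5167709}{130} \approx -39752.0$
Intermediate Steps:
$U{\left(x \right)} = 1 - \frac{79}{x}$
$-39752 + U{\left(130 \right)} = -39752 + \frac{-79 + 130}{130} = -39752 + \frac{1}{130} \cdot 51 = -39752 + \frac{51}{130} = - \frac{5167709}{130}$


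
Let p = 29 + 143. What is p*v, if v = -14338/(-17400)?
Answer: 308267/2175 ≈ 141.73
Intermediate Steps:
p = 172
v = 7169/8700 (v = -14338*(-1/17400) = 7169/8700 ≈ 0.82402)
p*v = 172*(7169/8700) = 308267/2175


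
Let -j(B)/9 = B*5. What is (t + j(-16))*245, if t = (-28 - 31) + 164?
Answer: 202125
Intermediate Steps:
j(B) = -45*B (j(B) = -9*B*5 = -45*B)
t = 105 (t = -59 + 164 = 105)
(t + j(-16))*245 = (105 - 45*(-16))*245 = (105 + 720)*245 = 825*245 = 202125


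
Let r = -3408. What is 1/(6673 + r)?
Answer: 1/3265 ≈ 0.00030628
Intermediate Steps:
1/(6673 + r) = 1/(6673 - 3408) = 1/3265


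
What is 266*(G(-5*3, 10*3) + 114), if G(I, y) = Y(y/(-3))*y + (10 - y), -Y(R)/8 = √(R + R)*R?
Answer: 25004 + 1276800*I*√5 ≈ 25004.0 + 2.855e+6*I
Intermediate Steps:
Y(R) = -8*√2*R^(3/2) (Y(R) = -8*√(R + R)*R = -8*√(2*R)*R = -8*√2*√R*R = -8*√2*R^(3/2))
G(I, y) = 10 - y - 8*y*√6*(-y)^(3/2)/9 (G(I, y) = (-8*√2*(y/(-3))^(3/2))*y + (10 - y) = (-8*√2*(y*(-⅓))^(3/2))*y + (10 - y) = (-8*√2*(-y/3)^(3/2))*y + (10 - y) = (-8*√2*√3*(-y)^(3/2)/9)*y + (10 - y) = (-8*√6*(-y)^(3/2)/9)*y + (10 - y) = -8*y*√6*(-y)^(3/2)/9 + (10 - y) = 10 - y - 8*y*√6*(-y)^(3/2)/9)
266*(G(-5*3, 10*3) + 114) = 266*((10 - 10*3 + 8*√6*(-10*3)^(5/2)/9) + 114) = 266*((10 - 1*30 + 8*√6*(-1*30)^(5/2)/9) + 114) = 266*((10 - 30 + 8*√6*(-30)^(5/2)/9) + 114) = 266*((10 - 30 + 8*√6*(900*I*√30)/9) + 114) = 266*((10 - 30 + 4800*I*√5) + 114) = 266*((-20 + 4800*I*√5) + 114) = 266*(94 + 4800*I*√5) = 25004 + 1276800*I*√5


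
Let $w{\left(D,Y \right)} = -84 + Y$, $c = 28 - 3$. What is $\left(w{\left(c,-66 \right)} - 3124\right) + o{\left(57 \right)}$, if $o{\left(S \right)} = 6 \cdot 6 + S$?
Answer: $-3181$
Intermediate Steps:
$o{\left(S \right)} = 36 + S$
$c = 25$
$\left(w{\left(c,-66 \right)} - 3124\right) + o{\left(57 \right)} = \left(\left(-84 - 66\right) - 3124\right) + \left(36 + 57\right) = \left(-150 - 3124\right) + 93 = -3274 + 93 = -3181$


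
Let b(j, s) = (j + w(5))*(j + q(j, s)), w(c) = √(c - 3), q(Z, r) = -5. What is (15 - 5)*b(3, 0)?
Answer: -60 - 20*√2 ≈ -88.284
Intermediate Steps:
w(c) = √(-3 + c)
b(j, s) = (-5 + j)*(j + √2) (b(j, s) = (j + √(-3 + 5))*(j - 5) = (j + √2)*(-5 + j) = (-5 + j)*(j + √2))
(15 - 5)*b(3, 0) = (15 - 5)*(3² - 5*3 - 5*√2 + 3*√2) = 10*(9 - 15 - 5*√2 + 3*√2) = 10*(-6 - 2*√2) = -60 - 20*√2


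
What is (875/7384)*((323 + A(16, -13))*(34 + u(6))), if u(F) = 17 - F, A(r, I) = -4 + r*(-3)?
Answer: 10670625/7384 ≈ 1445.1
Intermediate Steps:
A(r, I) = -4 - 3*r
(875/7384)*((323 + A(16, -13))*(34 + u(6))) = (875/7384)*((323 + (-4 - 3*16))*(34 + (17 - 1*6))) = (875*(1/7384))*((323 + (-4 - 48))*(34 + (17 - 6))) = 875*((323 - 52)*(34 + 11))/7384 = 875*(271*45)/7384 = (875/7384)*12195 = 10670625/7384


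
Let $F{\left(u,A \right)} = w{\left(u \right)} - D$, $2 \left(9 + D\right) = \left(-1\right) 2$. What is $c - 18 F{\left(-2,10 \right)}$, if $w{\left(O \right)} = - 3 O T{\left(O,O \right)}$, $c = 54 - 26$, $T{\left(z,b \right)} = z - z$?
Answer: $-152$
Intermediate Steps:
$T{\left(z,b \right)} = 0$
$D = -10$ ($D = -9 + \frac{\left(-1\right) 2}{2} = -9 + \frac{1}{2} \left(-2\right) = -9 - 1 = -10$)
$c = 28$
$w{\left(O \right)} = 0$ ($w{\left(O \right)} = - 3 O 0 = 0$)
$F{\left(u,A \right)} = 10$ ($F{\left(u,A \right)} = 0 - -10 = 0 + 10 = 10$)
$c - 18 F{\left(-2,10 \right)} = 28 - 180 = -152$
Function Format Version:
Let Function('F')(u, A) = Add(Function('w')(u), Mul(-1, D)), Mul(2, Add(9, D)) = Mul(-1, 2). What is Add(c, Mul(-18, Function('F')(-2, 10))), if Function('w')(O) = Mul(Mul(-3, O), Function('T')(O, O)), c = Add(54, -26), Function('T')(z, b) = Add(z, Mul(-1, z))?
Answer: -152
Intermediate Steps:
Function('T')(z, b) = 0
D = -10 (D = Add(-9, Mul(Rational(1, 2), Mul(-1, 2))) = Add(-9, Mul(Rational(1, 2), -2)) = Add(-9, -1) = -10)
c = 28
Function('w')(O) = 0 (Function('w')(O) = Mul(Mul(-3, O), 0) = 0)
Function('F')(u, A) = 10 (Function('F')(u, A) = Add(0, Mul(-1, -10)) = Add(0, 10) = 10)
Add(c, Mul(-18, Function('F')(-2, 10))) = Add(28, Mul(-18, 10)) = Add(28, -180) = -152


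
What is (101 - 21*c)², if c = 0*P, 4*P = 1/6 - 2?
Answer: 10201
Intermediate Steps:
P = -11/24 (P = (1/6 - 2)/4 = (⅙ - 2)/4 = (¼)*(-11/6) = -11/24 ≈ -0.45833)
c = 0 (c = 0*(-11/24) = 0)
(101 - 21*c)² = (101 - 21*0)² = (101 + 0)² = 101² = 10201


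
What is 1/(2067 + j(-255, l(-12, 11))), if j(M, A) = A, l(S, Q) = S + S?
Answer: 1/2043 ≈ 0.00048948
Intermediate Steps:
l(S, Q) = 2*S
1/(2067 + j(-255, l(-12, 11))) = 1/(2067 + 2*(-12)) = 1/(2067 - 24) = 1/2043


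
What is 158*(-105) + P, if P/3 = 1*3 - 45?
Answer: -16716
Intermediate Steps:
P = -126 (P = 3*(1*3 - 45) = 3*(3 - 45) = 3*(-42) = -126)
158*(-105) + P = 158*(-105) - 126 = -16590 - 126 = -16716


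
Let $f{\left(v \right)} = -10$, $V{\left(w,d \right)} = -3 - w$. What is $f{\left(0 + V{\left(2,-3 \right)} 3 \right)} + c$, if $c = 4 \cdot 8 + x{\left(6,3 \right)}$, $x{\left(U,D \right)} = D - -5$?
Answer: $30$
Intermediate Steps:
$x{\left(U,D \right)} = 5 + D$ ($x{\left(U,D \right)} = D + 5 = 5 + D$)
$c = 40$ ($c = 4 \cdot 8 + \left(5 + 3\right) = 32 + 8 = 40$)
$f{\left(0 + V{\left(2,-3 \right)} 3 \right)} + c = -10 + 40 = 30$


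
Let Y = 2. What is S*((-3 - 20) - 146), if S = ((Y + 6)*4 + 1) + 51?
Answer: -14196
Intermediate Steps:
S = 84 (S = ((2 + 6)*4 + 1) + 51 = (8*4 + 1) + 51 = (32 + 1) + 51 = 33 + 51 = 84)
S*((-3 - 20) - 146) = 84*((-3 - 20) - 146) = 84*(-23 - 146) = 84*(-169) = -14196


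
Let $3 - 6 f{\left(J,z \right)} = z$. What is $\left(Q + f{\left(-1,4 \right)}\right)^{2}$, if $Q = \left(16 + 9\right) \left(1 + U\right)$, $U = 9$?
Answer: $\frac{2247001}{36} \approx 62417.0$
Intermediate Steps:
$f{\left(J,z \right)} = \frac{1}{2} - \frac{z}{6}$
$Q = 250$ ($Q = \left(16 + 9\right) \left(1 + 9\right) = 25 \cdot 10 = 250$)
$\left(Q + f{\left(-1,4 \right)}\right)^{2} = \left(250 + \left(\frac{1}{2} - \frac{2}{3}\right)\right)^{2} = \left(250 - \frac{1}{6}\right)^{2} = \left(\frac{1499}{6}\right)^{2} = \frac{2247001}{36}$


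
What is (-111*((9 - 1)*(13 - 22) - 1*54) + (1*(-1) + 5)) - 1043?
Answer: 12947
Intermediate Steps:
(-111*((9 - 1)*(13 - 22) - 1*54) + (1*(-1) + 5)) - 1043 = (-111*(8*(-9) - 54) + (-1 + 5)) - 1043 = (-111*(-72 - 54) + 4) - 1043 = (-111*(-126) + 4) - 1043 = (13986 + 4) - 1043 = 13990 - 1043 = 12947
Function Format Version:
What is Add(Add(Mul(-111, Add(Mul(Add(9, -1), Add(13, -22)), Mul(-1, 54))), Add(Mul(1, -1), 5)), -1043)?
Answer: 12947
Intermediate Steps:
Add(Add(Mul(-111, Add(Mul(Add(9, -1), Add(13, -22)), Mul(-1, 54))), Add(Mul(1, -1), 5)), -1043) = Add(Add(Mul(-111, Add(Mul(8, -9), -54)), Add(-1, 5)), -1043) = Add(Add(Mul(-111, Add(-72, -54)), 4), -1043) = Add(Add(Mul(-111, -126), 4), -1043) = Add(Add(13986, 4), -1043) = Add(13990, -1043) = 12947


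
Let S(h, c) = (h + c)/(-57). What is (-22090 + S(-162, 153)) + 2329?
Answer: -375456/19 ≈ -19761.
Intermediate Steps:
S(h, c) = -c/57 - h/57 (S(h, c) = (c + h)*(-1/57) = -c/57 - h/57)
(-22090 + S(-162, 153)) + 2329 = (-22090 + (-1/57*153 - 1/57*(-162))) + 2329 = (-22090 + (-51/19 + 54/19)) + 2329 = (-22090 + 3/19) + 2329 = -419707/19 + 2329 = -375456/19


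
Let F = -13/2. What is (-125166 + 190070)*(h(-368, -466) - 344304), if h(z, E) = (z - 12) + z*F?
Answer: -22216119968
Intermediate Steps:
F = -13/2 (F = -13*1/2 = -13/2 ≈ -6.5000)
h(z, E) = -12 - 11*z/2 (h(z, E) = (z - 12) + z*(-13/2) = (-12 + z) - 13*z/2 = -12 - 11*z/2)
(-125166 + 190070)*(h(-368, -466) - 344304) = (-125166 + 190070)*((-12 - 11/2*(-368)) - 344304) = 64904*((-12 + 2024) - 344304) = 64904*(2012 - 344304) = 64904*(-342292) = -22216119968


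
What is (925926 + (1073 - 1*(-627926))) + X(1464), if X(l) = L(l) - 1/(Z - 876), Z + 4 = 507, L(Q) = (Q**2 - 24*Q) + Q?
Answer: 1366876778/373 ≈ 3.6645e+6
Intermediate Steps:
L(Q) = Q**2 - 23*Q
Z = 503 (Z = -4 + 507 = 503)
X(l) = 1/373 + l*(-23 + l) (X(l) = l*(-23 + l) - 1/(503 - 876) = l*(-23 + l) - 1/(-373) = l*(-23 + l) - 1*(-1/373) = l*(-23 + l) + 1/373 = 1/373 + l*(-23 + l))
(925926 + (1073 - 1*(-627926))) + X(1464) = (925926 + (1073 - 1*(-627926))) + (1/373 + 1464*(-23 + 1464)) = (925926 + (1073 + 627926)) + (1/373 + 1464*1441) = (925926 + 628999) + (1/373 + 2109624) = 1554925 + 786889753/373 = 1366876778/373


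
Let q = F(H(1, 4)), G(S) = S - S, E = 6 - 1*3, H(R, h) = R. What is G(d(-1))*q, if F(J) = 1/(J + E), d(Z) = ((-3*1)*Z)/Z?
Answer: 0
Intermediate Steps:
d(Z) = -3 (d(Z) = (-3*Z)/Z = -3)
E = 3 (E = 6 - 3 = 3)
G(S) = 0
F(J) = 1/(3 + J) (F(J) = 1/(J + 3) = 1/(3 + J))
q = 1/4 (q = 1/(3 + 1) = 1/4 ≈ 0.25000)
G(d(-1))*q = 0*(1/4) = 0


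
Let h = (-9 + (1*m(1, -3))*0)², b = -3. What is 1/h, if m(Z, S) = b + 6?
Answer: 1/81 ≈ 0.012346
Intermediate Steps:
m(Z, S) = 3 (m(Z, S) = -3 + 6 = 3)
h = 81 (h = (-9 + (1*3)*0)² = (-9 + 3*0)² = (-9 + 0)² = (-9)² = 81)
1/h = 1/81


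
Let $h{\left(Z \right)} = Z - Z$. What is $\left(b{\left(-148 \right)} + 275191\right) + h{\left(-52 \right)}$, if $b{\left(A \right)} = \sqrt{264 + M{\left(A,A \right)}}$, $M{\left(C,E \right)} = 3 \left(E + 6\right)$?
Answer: $275191 + 9 i \sqrt{2} \approx 2.7519 \cdot 10^{5} + 12.728 i$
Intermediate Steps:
$M{\left(C,E \right)} = 18 + 3 E$ ($M{\left(C,E \right)} = 3 \left(6 + E\right) = 18 + 3 E$)
$h{\left(Z \right)} = 0$
$b{\left(A \right)} = \sqrt{282 + 3 A}$ ($b{\left(A \right)} = \sqrt{264 + \left(18 + 3 A\right)} = \sqrt{282 + 3 A}$)
$\left(b{\left(-148 \right)} + 275191\right) + h{\left(-52 \right)} = \left(\sqrt{282 + 3 \left(-148\right)} + 275191\right) + 0 = \left(\sqrt{282 - 444} + 275191\right) + 0 = \left(\sqrt{-162} + 275191\right) + 0 = \left(9 i \sqrt{2} + 275191\right) + 0 = \left(275191 + 9 i \sqrt{2}\right) + 0 = 275191 + 9 i \sqrt{2}$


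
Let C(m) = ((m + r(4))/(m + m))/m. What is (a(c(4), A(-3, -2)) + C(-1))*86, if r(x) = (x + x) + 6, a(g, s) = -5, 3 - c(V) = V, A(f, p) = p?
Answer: 129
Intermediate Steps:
c(V) = 3 - V
r(x) = 6 + 2*x (r(x) = 2*x + 6 = 6 + 2*x)
C(m) = (14 + m)/(2*m²) (C(m) = ((m + (6 + 2*4))/(m + m))/m = ((m + (6 + 8))/((2*m)))/m = ((m + 14)*(1/(2*m)))/m = ((14 + m)*(1/(2*m)))/m = ((14 + m)/(2*m))/m = (14 + m)/(2*m²))
(a(c(4), A(-3, -2)) + C(-1))*86 = (-5 + (½)*(14 - 1)/(-1)²)*86 = (-5 + (½)*1*13)*86 = (-5 + 13/2)*86 = (3/2)*86 = 129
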